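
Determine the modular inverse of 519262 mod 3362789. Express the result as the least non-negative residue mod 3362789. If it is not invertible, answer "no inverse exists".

1499494

Extended Euclidean algorithm:
3362789 = 6×519262 + 247217
519262 = 2×247217 + 24828
247217 = 9×24828 + 23765
24828 = 1×23765 + 1063
23765 = 22×1063 + 379
1063 = 2×379 + 305
379 = 1×305 + 74
305 = 4×74 + 9
74 = 8×9 + 2
9 = 4×2 + 1
2 = 2×1 + 0
Since gcd(519262, 3362789) = 1, back-substitute to write 1 as a combination:
1 = 9 − 4·2
1 = −4·74 + 33·9
1 = 33·305 − 136·74
1 = −136·379 + 169·305
1 = 169·1063 − 474·379
1 = −474·23765 + 10597·1063
1 = 10597·24828 − 11071·23765
1 = −11071·247217 + 110236·24828
1 = 110236·519262 − 231543·247217
1 = −231543·3362789 + 1499494·519262
So 519262·1499494 ≡ 1 (mod 3362789).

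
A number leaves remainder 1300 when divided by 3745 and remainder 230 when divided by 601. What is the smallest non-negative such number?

Write x = 1300 + 3745·k. Then 3745·k ≡ 230 − 1300 ≡ 132 (mod 601).
Need 3745⁻¹ mod 601. Extended Euclid on (601, 139):
601 = 4·139 + 45
139 = 3·45 + 4
45 = 11·4 + 1
4 = 4·1 + 0
Back-substitute:
1 = 45 − 11·4
1 = −11·139 + 34·45
1 = 34·601 − 147·139
3745⁻¹ ≡ 454 (mod 601), so k ≡ 454·132 ≡ 429 (mod 601).
x = 1300 + 3745·429 = 1607905.

1607905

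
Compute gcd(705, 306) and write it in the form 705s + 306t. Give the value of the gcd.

3

Apply Euclid's algorithm to 705 and 306:
705 = 2·306 + 93
306 = 3·93 + 27
93 = 3·27 + 12
27 = 2·12 + 3
12 = 4·3 + 0
gcd(705, 306) = 3.
Express as a combination:
3 = 27 − 2·12
3 = −2·93 + 7·27
3 = 7·306 − 23·93
3 = −23·705 + 53·306
So 3 = (-23)·705 + (53)·306.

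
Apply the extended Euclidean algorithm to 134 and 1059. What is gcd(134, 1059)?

1

Repeated division:
1059 = 7×134 + 121
134 = 1×121 + 13
121 = 9×13 + 4
13 = 3×4 + 1
4 = 4×1 + 0
gcd(134, 1059) = 1.
Working backward:
1 = 13 − 3·4
1 = −3·121 + 28·13
1 = 28·134 − 31·121
1 = −31·1059 + 245·134
So 1 = (-31)·1059 + (245)·134.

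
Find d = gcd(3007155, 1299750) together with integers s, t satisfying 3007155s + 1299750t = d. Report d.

Euclidean algorithm:
3007155 = 2*1299750 + 407655
1299750 = 3*407655 + 76785
407655 = 5*76785 + 23730
76785 = 3*23730 + 5595
23730 = 4*5595 + 1350
5595 = 4*1350 + 195
1350 = 6*195 + 180
195 = 1*180 + 15
180 = 12*15 + 0
gcd(3007155, 1299750) = 15.
Back-substituting:
15 = 195 − 180
15 = −1350 + 7·195
15 = 7·5595 − 29·1350
15 = −29·23730 + 123·5595
15 = 123·76785 − 398·23730
15 = −398·407655 + 2113·76785
15 = 2113·1299750 − 6737·407655
15 = −6737·3007155 + 15587·1299750
So 15 = (-6737)·3007155 + (15587)·1299750.

15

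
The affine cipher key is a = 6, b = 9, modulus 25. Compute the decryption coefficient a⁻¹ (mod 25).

21

Extended Euclidean algorithm:
25 = 4×6 + 1
6 = 6×1 + 0
Since gcd(6, 25) = 1, back-substitute to write 1 as a combination:
1 = 25 − 4·6
Thus 6·(-4) ≡ 1 (mod 25); reducing, -4 mod 25 = 21.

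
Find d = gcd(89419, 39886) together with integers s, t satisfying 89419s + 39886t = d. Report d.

11

Apply Euclid's algorithm to 89419 and 39886:
89419 = 2*39886 + 9647
39886 = 4*9647 + 1298
9647 = 7*1298 + 561
1298 = 2*561 + 176
561 = 3*176 + 33
176 = 5*33 + 11
33 = 3*11 + 0
gcd(89419, 39886) = 11.
Express as a combination:
11 = 176 − 5·33
11 = −5·561 + 16·176
11 = 16·1298 − 37·561
11 = −37·9647 + 275·1298
11 = 275·39886 − 1137·9647
11 = −1137·89419 + 2549·39886
So 11 = (-1137)·89419 + (2549)·39886.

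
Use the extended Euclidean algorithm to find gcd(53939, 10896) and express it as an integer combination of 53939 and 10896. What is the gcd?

1

Apply Euclid's algorithm to 53939 and 10896:
53939 = 4×10896 + 10355
10896 = 1×10355 + 541
10355 = 19×541 + 76
541 = 7×76 + 9
76 = 8×9 + 4
9 = 2×4 + 1
4 = 4×1 + 0
gcd(53939, 10896) = 1.
Back-substituting:
1 = 9 − 2·4
1 = −2·76 + 17·9
1 = 17·541 − 121·76
1 = −121·10355 + 2316·541
1 = 2316·10896 − 2437·10355
1 = −2437·53939 + 12064·10896
So 1 = (-2437)·53939 + (12064)·10896.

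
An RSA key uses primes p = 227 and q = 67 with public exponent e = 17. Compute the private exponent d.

10529

φ(n) = (p−1)(q−1) = 226·66 = 14916.
Need d with 17·d ≡ 1 (mod 14916). Apply the extended Euclidean algorithm:
14916 = 877×17 + 7
17 = 2×7 + 3
7 = 2×3 + 1
3 = 3×1 + 0
Back-substitute:
1 = 7 − 2·3
1 = −2·17 + 5·7
1 = 5·14916 − 4387·17
So 17·(-4387) ≡ 1 (mod 14916), hence d ≡ -4387 ≡ 10529 (mod 14916).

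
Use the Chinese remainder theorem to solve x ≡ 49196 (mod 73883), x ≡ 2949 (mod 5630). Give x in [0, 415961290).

255019429

Write x = 49196 + 73883·k. Then 73883·k ≡ 2949 − 49196 ≡ 4423 (mod 5630).
Need 73883⁻¹ mod 5630. Extended Euclid on (5630, 693):
5630 = 8·693 + 86
693 = 8·86 + 5
86 = 17·5 + 1
5 = 5·1 + 0
Back-substitute:
1 = 86 − 17·5
1 = −17·693 + 137·86
1 = 137·5630 − 1113·693
73883⁻¹ ≡ 4517 (mod 5630), so k ≡ 4517·4423 ≡ 3451 (mod 5630).
x = 49196 + 73883·3451 = 255019429.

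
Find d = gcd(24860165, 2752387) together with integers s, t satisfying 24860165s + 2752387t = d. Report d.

11

Repeated division:
24860165 = 9*2752387 + 88682
2752387 = 31*88682 + 3245
88682 = 27*3245 + 1067
3245 = 3*1067 + 44
1067 = 24*44 + 11
44 = 4*11 + 0
gcd(24860165, 2752387) = 11.
Working backward:
11 = 1067 − 24·44
11 = −24·3245 + 73·1067
11 = 73·88682 − 1995·3245
11 = −1995·2752387 + 61918·88682
11 = 61918·24860165 − 559257·2752387
So 11 = (61918)·24860165 + (-559257)·2752387.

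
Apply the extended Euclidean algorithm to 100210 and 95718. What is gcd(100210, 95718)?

Apply Euclid's algorithm to 100210 and 95718:
100210 = 1×95718 + 4492
95718 = 21×4492 + 1386
4492 = 3×1386 + 334
1386 = 4×334 + 50
334 = 6×50 + 34
50 = 1×34 + 16
34 = 2×16 + 2
16 = 8×2 + 0
gcd(100210, 95718) = 2.
Express as a combination:
2 = 34 − 2·16
2 = −2·50 + 3·34
2 = 3·334 − 20·50
2 = −20·1386 + 83·334
2 = 83·4492 − 269·1386
2 = −269·95718 + 5732·4492
2 = 5732·100210 − 6001·95718
So 2 = (5732)·100210 + (-6001)·95718.

2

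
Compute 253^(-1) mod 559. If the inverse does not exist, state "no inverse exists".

Run Euclid on (559, 253):
559 = 2·253 + 53
253 = 4·53 + 41
53 = 1·41 + 12
41 = 3·12 + 5
12 = 2·5 + 2
5 = 2·2 + 1
2 = 2·1 + 0
Since gcd(253, 559) = 1, back-substitute to write 1 as a combination:
1 = 5 − 2·2
1 = −2·12 + 5·5
1 = 5·41 − 17·12
1 = −17·53 + 22·41
1 = 22·253 − 105·53
1 = −105·559 + 232·253
So 253·232 ≡ 1 (mod 559).

232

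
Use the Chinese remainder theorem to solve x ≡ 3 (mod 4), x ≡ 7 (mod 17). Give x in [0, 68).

7

Write x = 3 + 4·k. Then 4·k ≡ 7 − 3 ≡ 4 (mod 17).
Need 4⁻¹ mod 17. Extended Euclid on (17, 4):
17 = 4×4 + 1
4 = 4×1 + 0
Back-substitute:
1 = 17 − 4·4
4⁻¹ ≡ 13 (mod 17), so k ≡ 13·4 ≡ 1 (mod 17).
x = 3 + 4·1 = 7.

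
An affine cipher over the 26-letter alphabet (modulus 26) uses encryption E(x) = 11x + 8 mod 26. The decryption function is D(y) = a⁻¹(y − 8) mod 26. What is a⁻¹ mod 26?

Extended Euclidean algorithm:
26 = 2×11 + 4
11 = 2×4 + 3
4 = 1×3 + 1
3 = 3×1 + 0
gcd = 1, so the inverse exists. Back-substitute:
1 = 4 − 3
1 = −11 + 3·4
1 = 3·26 − 7·11
Thus 11·(-7) ≡ 1 (mod 26); reducing, -7 mod 26 = 19.

19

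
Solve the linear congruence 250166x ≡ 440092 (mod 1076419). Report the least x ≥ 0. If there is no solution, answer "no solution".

152399

First find gcd(250166, 1076419):
1076419 = 4×250166 + 75755
250166 = 3×75755 + 22901
75755 = 3×22901 + 7052
22901 = 3×7052 + 1745
7052 = 4×1745 + 72
1745 = 24×72 + 17
72 = 4×17 + 4
17 = 4×4 + 1
4 = 4×1 + 0
gcd = 1, so a unique solution mod 1076419 exists.
Back-substitute for the Bézout coefficients:
1 = 17 − 4·4
1 = −4·72 + 17·17
1 = 17·1745 − 412·72
1 = −412·7052 + 1665·1745
1 = 1665·22901 − 5407·7052
1 = −5407·75755 + 17886·22901
1 = 17886·250166 − 59065·75755
1 = −59065·1076419 + 254146·250166
So 250166·(254146) ≡ 1 (mod 1076419), giving 250166⁻¹ ≡ 254146.
x ≡ 250166⁻¹·440092 ≡ 254146·440092 ≡ 152399 (mod 1076419).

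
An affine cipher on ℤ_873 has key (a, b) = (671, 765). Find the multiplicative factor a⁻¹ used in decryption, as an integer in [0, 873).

Run Euclid on (873, 671):
873 = 1*671 + 202
671 = 3*202 + 65
202 = 3*65 + 7
65 = 9*7 + 2
7 = 3*2 + 1
2 = 2*1 + 0
gcd = 1, so the inverse exists. Back-substitute:
1 = 7 − 3·2
1 = −3·65 + 28·7
1 = 28·202 − 87·65
1 = −87·671 + 289·202
1 = 289·873 − 376·671
Thus 671·(-376) ≡ 1 (mod 873); reducing, -376 mod 873 = 497.

497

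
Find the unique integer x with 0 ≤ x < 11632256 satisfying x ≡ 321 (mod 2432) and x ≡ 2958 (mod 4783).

Write x = 321 + 2432·k. Then 2432·k ≡ 2958 − 321 ≡ 2637 (mod 4783).
Need 2432⁻¹ mod 4783. Extended Euclid on (4783, 2432):
4783 = 1·2432 + 2351
2432 = 1·2351 + 81
2351 = 29·81 + 2
81 = 40·2 + 1
2 = 2·1 + 0
Back-substitute:
1 = 81 − 40·2
1 = −40·2351 + 1161·81
1 = 1161·2432 − 1201·2351
1 = −1201·4783 + 2362·2432
2432⁻¹ ≡ 2362 (mod 4783), so k ≡ 2362·2637 ≡ 1128 (mod 4783).
x = 321 + 2432·1128 = 2743617.

2743617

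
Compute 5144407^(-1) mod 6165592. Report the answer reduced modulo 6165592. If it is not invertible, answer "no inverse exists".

4779207

gcd(6165592, 5144407) by repeated division:
6165592 = 1×5144407 + 1021185
5144407 = 5×1021185 + 38482
1021185 = 26×38482 + 20653
38482 = 1×20653 + 17829
20653 = 1×17829 + 2824
17829 = 6×2824 + 885
2824 = 3×885 + 169
885 = 5×169 + 40
169 = 4×40 + 9
40 = 4×9 + 4
9 = 2×4 + 1
4 = 4×1 + 0
gcd = 1, so the inverse exists. Back-substitute:
1 = 9 − 2·4
1 = −2·40 + 9·9
1 = 9·169 − 38·40
1 = −38·885 + 199·169
1 = 199·2824 − 635·885
1 = −635·17829 + 4009·2824
1 = 4009·20653 − 4644·17829
1 = −4644·38482 + 8653·20653
1 = 8653·1021185 − 229622·38482
1 = −229622·5144407 + 1156763·1021185
1 = 1156763·6165592 − 1386385·5144407
So 5144407·(-1386385) ≡ 1 (mod 6165592), and -1386385 ≡ 4779207 (mod 6165592).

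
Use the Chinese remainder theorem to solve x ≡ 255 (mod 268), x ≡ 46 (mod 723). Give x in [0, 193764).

103435

Write x = 255 + 268·k. Then 268·k ≡ 46 − 255 ≡ 514 (mod 723).
Need 268⁻¹ mod 723. Extended Euclid on (723, 268):
723 = 2×268 + 187
268 = 1×187 + 81
187 = 2×81 + 25
81 = 3×25 + 6
25 = 4×6 + 1
6 = 6×1 + 0
Back-substitute:
1 = 25 − 4·6
1 = −4·81 + 13·25
1 = 13·187 − 30·81
1 = −30·268 + 43·187
1 = 43·723 − 116·268
268⁻¹ ≡ 607 (mod 723), so k ≡ 607·514 ≡ 385 (mod 723).
x = 255 + 268·385 = 103435.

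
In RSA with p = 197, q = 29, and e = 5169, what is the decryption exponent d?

φ(n) = (p−1)(q−1) = 196·28 = 5488.
Need d with 5169·d ≡ 1 (mod 5488). Apply the extended Euclidean algorithm:
5488 = 1·5169 + 319
5169 = 16·319 + 65
319 = 4·65 + 59
65 = 1·59 + 6
59 = 9·6 + 5
6 = 1·5 + 1
5 = 5·1 + 0
Back-substitute:
1 = 6 − 5
1 = −59 + 10·6
1 = 10·65 − 11·59
1 = −11·319 + 54·65
1 = 54·5169 − 875·319
1 = −875·5488 + 929·5169
So 5169·929 ≡ 1 (mod 5488), hence d = 929.

929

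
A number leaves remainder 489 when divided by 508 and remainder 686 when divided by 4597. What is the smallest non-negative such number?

Write x = 489 + 508·k. Then 508·k ≡ 686 − 489 ≡ 197 (mod 4597).
Need 508⁻¹ mod 4597. Extended Euclid on (4597, 508):
4597 = 9×508 + 25
508 = 20×25 + 8
25 = 3×8 + 1
8 = 8×1 + 0
Back-substitute:
1 = 25 − 3·8
1 = −3·508 + 61·25
1 = 61·4597 − 552·508
508⁻¹ ≡ 4045 (mod 4597), so k ≡ 4045·197 ≡ 1584 (mod 4597).
x = 489 + 508·1584 = 805161.

805161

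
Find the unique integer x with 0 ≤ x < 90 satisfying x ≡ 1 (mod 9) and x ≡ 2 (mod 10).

Write x = 1 + 9·k. Then 9·k ≡ 2 − 1 ≡ 1 (mod 10).
Need 9⁻¹ mod 10. Extended Euclid on (10, 9):
10 = 1×9 + 1
9 = 9×1 + 0
Back-substitute:
1 = 10 − 9
9⁻¹ ≡ 9 (mod 10), so k ≡ 9·1 ≡ 9 (mod 10).
x = 1 + 9·9 = 82.

82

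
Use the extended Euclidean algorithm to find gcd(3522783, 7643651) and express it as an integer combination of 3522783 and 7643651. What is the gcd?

Apply Euclid's algorithm to 7643651 and 3522783:
7643651 = 2×3522783 + 598085
3522783 = 5×598085 + 532358
598085 = 1×532358 + 65727
532358 = 8×65727 + 6542
65727 = 10×6542 + 307
6542 = 21×307 + 95
307 = 3×95 + 22
95 = 4×22 + 7
22 = 3×7 + 1
7 = 7×1 + 0
gcd(3522783, 7643651) = 1.
Back-substituting:
1 = 22 − 3·7
1 = −3·95 + 13·22
1 = 13·307 − 42·95
1 = −42·6542 + 895·307
1 = 895·65727 − 8992·6542
1 = −8992·532358 + 72831·65727
1 = 72831·598085 − 81823·532358
1 = −81823·3522783 + 481946·598085
1 = 481946·7643651 − 1045715·3522783
So 1 = (481946)·7643651 + (-1045715)·3522783.

1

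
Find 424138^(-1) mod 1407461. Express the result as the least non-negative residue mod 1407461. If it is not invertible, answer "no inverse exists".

no inverse exists

Euclidean algorithm on 1407461, 424138:
1407461 = 3×424138 + 135047
424138 = 3×135047 + 18997
135047 = 7×18997 + 2068
18997 = 9×2068 + 385
2068 = 5×385 + 143
385 = 2×143 + 99
143 = 1×99 + 44
99 = 2×44 + 11
44 = 4×11 + 0
The gcd is 11, not 1, hence no inverse exists.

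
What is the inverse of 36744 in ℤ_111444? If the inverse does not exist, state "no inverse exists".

Compute gcd(36744, 111444):
111444 = 3·36744 + 1212
36744 = 30·1212 + 384
1212 = 3·384 + 60
384 = 6·60 + 24
60 = 2·24 + 12
24 = 2·12 + 0
The gcd is 12, not 1, hence no inverse exists.

no inverse exists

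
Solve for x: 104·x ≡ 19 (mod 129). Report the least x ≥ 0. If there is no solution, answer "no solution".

First find gcd(104, 129):
129 = 1·104 + 25
104 = 4·25 + 4
25 = 6·4 + 1
4 = 4·1 + 0
gcd = 1, so a unique solution mod 129 exists.
Back-substitute for the Bézout coefficients:
1 = 25 − 6·4
1 = −6·104 + 25·25
1 = 25·129 − 31·104
So 104·(-31) ≡ 1 (mod 129), giving 104⁻¹ ≡ 98.
x ≡ 104⁻¹·19 ≡ 98·19 ≡ 56 (mod 129).

56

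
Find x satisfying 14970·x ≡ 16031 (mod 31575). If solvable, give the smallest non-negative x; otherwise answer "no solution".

no solution

gcd(14970, 31575):
31575 = 2×14970 + 1635
14970 = 9×1635 + 255
1635 = 6×255 + 105
255 = 2×105 + 45
105 = 2×45 + 15
45 = 3×15 + 0
gcd = 15, but 15 ∤ 16031, so the congruence has no solution.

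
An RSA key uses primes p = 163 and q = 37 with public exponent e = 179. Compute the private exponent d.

2411

φ(n) = (p−1)(q−1) = 162·36 = 5832.
Need d with 179·d ≡ 1 (mod 5832). Apply the extended Euclidean algorithm:
5832 = 32*179 + 104
179 = 1*104 + 75
104 = 1*75 + 29
75 = 2*29 + 17
29 = 1*17 + 12
17 = 1*12 + 5
12 = 2*5 + 2
5 = 2*2 + 1
2 = 2*1 + 0
Back-substitute:
1 = 5 − 2·2
1 = −2·12 + 5·5
1 = 5·17 − 7·12
1 = −7·29 + 12·17
1 = 12·75 − 31·29
1 = −31·104 + 43·75
1 = 43·179 − 74·104
1 = −74·5832 + 2411·179
So 179·2411 ≡ 1 (mod 5832), hence d = 2411.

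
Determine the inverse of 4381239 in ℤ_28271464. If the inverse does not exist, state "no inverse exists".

Extended Euclidean algorithm:
28271464 = 6*4381239 + 1984030
4381239 = 2*1984030 + 413179
1984030 = 4*413179 + 331314
413179 = 1*331314 + 81865
331314 = 4*81865 + 3854
81865 = 21*3854 + 931
3854 = 4*931 + 130
931 = 7*130 + 21
130 = 6*21 + 4
21 = 5*4 + 1
4 = 4*1 + 0
The gcd is 1. Working backward:
1 = 21 − 5·4
1 = −5·130 + 31·21
1 = 31·931 − 222·130
1 = −222·3854 + 919·931
1 = 919·81865 − 19521·3854
1 = −19521·331314 + 79003·81865
1 = 79003·413179 − 98524·331314
1 = −98524·1984030 + 473099·413179
1 = 473099·4381239 − 1044722·1984030
1 = −1044722·28271464 + 6741431·4381239
So 4381239·6741431 ≡ 1 (mod 28271464).

6741431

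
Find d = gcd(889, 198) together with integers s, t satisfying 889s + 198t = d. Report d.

1

Apply Euclid's algorithm to 889 and 198:
889 = 4·198 + 97
198 = 2·97 + 4
97 = 24·4 + 1
4 = 4·1 + 0
gcd(889, 198) = 1.
Back-substituting:
1 = 97 − 24·4
1 = −24·198 + 49·97
1 = 49·889 − 220·198
So 1 = (49)·889 + (-220)·198.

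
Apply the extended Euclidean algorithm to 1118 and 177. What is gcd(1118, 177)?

1

Euclidean algorithm:
1118 = 6*177 + 56
177 = 3*56 + 9
56 = 6*9 + 2
9 = 4*2 + 1
2 = 2*1 + 0
gcd(1118, 177) = 1.
Express as a combination:
1 = 9 − 4·2
1 = −4·56 + 25·9
1 = 25·177 − 79·56
1 = −79·1118 + 499·177
So 1 = (-79)·1118 + (499)·177.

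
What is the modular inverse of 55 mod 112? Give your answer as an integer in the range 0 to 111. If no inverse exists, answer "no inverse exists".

Apply the Euclidean algorithm to 112 and 55:
112 = 2·55 + 2
55 = 27·2 + 1
2 = 2·1 + 0
Since gcd(55, 112) = 1, back-substitute to write 1 as a combination:
1 = 55 − 27·2
1 = −27·112 + 55·55
So 55·55 ≡ 1 (mod 112).

55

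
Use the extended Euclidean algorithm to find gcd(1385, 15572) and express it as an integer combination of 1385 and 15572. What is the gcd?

1

Apply Euclid's algorithm to 15572 and 1385:
15572 = 11*1385 + 337
1385 = 4*337 + 37
337 = 9*37 + 4
37 = 9*4 + 1
4 = 4*1 + 0
gcd(1385, 15572) = 1.
Working backward:
1 = 37 − 9·4
1 = −9·337 + 82·37
1 = 82·1385 − 337·337
1 = −337·15572 + 3789·1385
So 1 = (-337)·15572 + (3789)·1385.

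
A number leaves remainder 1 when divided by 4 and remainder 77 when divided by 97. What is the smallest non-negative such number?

77

Write x = 1 + 4·k. Then 4·k ≡ 77 − 1 ≡ 76 (mod 97).
Need 4⁻¹ mod 97. Extended Euclid on (97, 4):
97 = 24×4 + 1
4 = 4×1 + 0
Back-substitute:
1 = 97 − 24·4
4⁻¹ ≡ 73 (mod 97), so k ≡ 73·76 ≡ 19 (mod 97).
x = 1 + 4·19 = 77.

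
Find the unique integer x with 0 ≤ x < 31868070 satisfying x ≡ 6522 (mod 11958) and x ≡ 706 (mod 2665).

22344066

Write x = 6522 + 11958·k. Then 11958·k ≡ 706 − 6522 ≡ 2179 (mod 2665).
Need 11958⁻¹ mod 2665. Extended Euclid on (2665, 1298):
2665 = 2·1298 + 69
1298 = 18·69 + 56
69 = 1·56 + 13
56 = 4·13 + 4
13 = 3·4 + 1
4 = 4·1 + 0
Back-substitute:
1 = 13 − 3·4
1 = −3·56 + 13·13
1 = 13·69 − 16·56
1 = −16·1298 + 301·69
1 = 301·2665 − 618·1298
11958⁻¹ ≡ 2047 (mod 2665), so k ≡ 2047·2179 ≡ 1868 (mod 2665).
x = 6522 + 11958·1868 = 22344066.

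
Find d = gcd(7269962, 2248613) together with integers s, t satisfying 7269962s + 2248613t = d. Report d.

Repeated division:
7269962 = 3*2248613 + 524123
2248613 = 4*524123 + 152121
524123 = 3*152121 + 67760
152121 = 2*67760 + 16601
67760 = 4*16601 + 1356
16601 = 12*1356 + 329
1356 = 4*329 + 40
329 = 8*40 + 9
40 = 4*9 + 4
9 = 2*4 + 1
4 = 4*1 + 0
gcd(7269962, 2248613) = 1.
Working backward:
1 = 9 − 2·4
1 = −2·40 + 9·9
1 = 9·329 − 74·40
1 = −74·1356 + 305·329
1 = 305·16601 − 3734·1356
1 = −3734·67760 + 15241·16601
1 = 15241·152121 − 34216·67760
1 = −34216·524123 + 117889·152121
1 = 117889·2248613 − 505772·524123
1 = −505772·7269962 + 1635205·2248613
So 1 = (-505772)·7269962 + (1635205)·2248613.

1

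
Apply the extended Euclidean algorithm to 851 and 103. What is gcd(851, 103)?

1

Repeated division:
851 = 8·103 + 27
103 = 3·27 + 22
27 = 1·22 + 5
22 = 4·5 + 2
5 = 2·2 + 1
2 = 2·1 + 0
gcd(851, 103) = 1.
Express as a combination:
1 = 5 − 2·2
1 = −2·22 + 9·5
1 = 9·27 − 11·22
1 = −11·103 + 42·27
1 = 42·851 − 347·103
So 1 = (42)·851 + (-347)·103.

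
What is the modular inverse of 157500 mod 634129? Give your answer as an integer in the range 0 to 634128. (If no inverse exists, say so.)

Apply the Euclidean algorithm to 634129 and 157500:
634129 = 4×157500 + 4129
157500 = 38×4129 + 598
4129 = 6×598 + 541
598 = 1×541 + 57
541 = 9×57 + 28
57 = 2×28 + 1
28 = 28×1 + 0
Since gcd(157500, 634129) = 1, back-substitute to write 1 as a combination:
1 = 57 − 2·28
1 = −2·541 + 19·57
1 = 19·598 − 21·541
1 = −21·4129 + 145·598
1 = 145·157500 − 5531·4129
1 = −5531·634129 + 22269·157500
So 157500·22269 ≡ 1 (mod 634129).

22269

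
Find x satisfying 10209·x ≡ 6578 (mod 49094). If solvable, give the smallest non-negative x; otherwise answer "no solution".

First find gcd(10209, 49094):
49094 = 4×10209 + 8258
10209 = 1×8258 + 1951
8258 = 4×1951 + 454
1951 = 4×454 + 135
454 = 3×135 + 49
135 = 2×49 + 37
49 = 1×37 + 12
37 = 3×12 + 1
12 = 12×1 + 0
gcd = 1, so a unique solution mod 49094 exists.
Back-substitute for the Bézout coefficients:
1 = 37 − 3·12
1 = −3·49 + 4·37
1 = 4·135 − 11·49
1 = −11·454 + 37·135
1 = 37·1951 − 159·454
1 = −159·8258 + 673·1951
1 = 673·10209 − 832·8258
1 = −832·49094 + 4001·10209
So 10209·(4001) ≡ 1 (mod 49094), giving 10209⁻¹ ≡ 4001.
x ≡ 10209⁻¹·6578 ≡ 4001·6578 ≡ 4194 (mod 49094).

4194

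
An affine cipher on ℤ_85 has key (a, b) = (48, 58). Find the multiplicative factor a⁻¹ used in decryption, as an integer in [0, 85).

62

gcd(85, 48) by repeated division:
85 = 1×48 + 37
48 = 1×37 + 11
37 = 3×11 + 4
11 = 2×4 + 3
4 = 1×3 + 1
3 = 3×1 + 0
The gcd is 1. Working backward:
1 = 4 − 3
1 = −11 + 3·4
1 = 3·37 − 10·11
1 = −10·48 + 13·37
1 = 13·85 − 23·48
Thus 48·(-23) ≡ 1 (mod 85); reducing, -23 mod 85 = 62.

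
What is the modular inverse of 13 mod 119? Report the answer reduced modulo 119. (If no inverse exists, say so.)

55

Extended Euclidean algorithm:
119 = 9*13 + 2
13 = 6*2 + 1
2 = 2*1 + 0
Since gcd(13, 119) = 1, back-substitute to write 1 as a combination:
1 = 13 − 6·2
1 = −6·119 + 55·13
So 13·55 ≡ 1 (mod 119).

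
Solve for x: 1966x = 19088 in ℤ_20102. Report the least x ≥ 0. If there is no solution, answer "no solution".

7709

First find gcd(1966, 20102):
20102 = 10×1966 + 442
1966 = 4×442 + 198
442 = 2×198 + 46
198 = 4×46 + 14
46 = 3×14 + 4
14 = 3×4 + 2
4 = 2×2 + 0
gcd = 2 and 2 | 19088, so solutions exist. Divide through by 2: 983x ≡ 9544 (mod 10051).
Now find 983⁻¹ mod 10051:
10051 = 10*983 + 221
983 = 4*221 + 99
221 = 2*99 + 23
99 = 4*23 + 7
23 = 3*7 + 2
7 = 3*2 + 1
2 = 2*1 + 0
Back-substitute:
1 = 7 − 3·2
1 = −3·23 + 10·7
1 = 10·99 − 43·23
1 = −43·221 + 96·99
1 = 96·983 − 427·221
1 = −427·10051 + 4366·983
So 983⁻¹ ≡ 4366 (mod 10051).
Then x ≡ 4366·9544 ≡ 7709 (mod 10051); the smallest non-negative solution is x = 7709.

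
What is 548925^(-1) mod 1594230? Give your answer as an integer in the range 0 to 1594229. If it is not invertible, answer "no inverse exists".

Compute gcd(548925, 1594230):
1594230 = 2×548925 + 496380
548925 = 1×496380 + 52545
496380 = 9×52545 + 23475
52545 = 2×23475 + 5595
23475 = 4×5595 + 1095
5595 = 5×1095 + 120
1095 = 9×120 + 15
120 = 8×15 + 0
The gcd is 15, not 1, hence no inverse exists.

no inverse exists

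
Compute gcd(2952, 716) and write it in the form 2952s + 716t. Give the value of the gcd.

Repeated division:
2952 = 4×716 + 88
716 = 8×88 + 12
88 = 7×12 + 4
12 = 3×4 + 0
gcd(2952, 716) = 4.
Working backward:
4 = 88 − 7·12
4 = −7·716 + 57·88
4 = 57·2952 − 235·716
So 4 = (57)·2952 + (-235)·716.

4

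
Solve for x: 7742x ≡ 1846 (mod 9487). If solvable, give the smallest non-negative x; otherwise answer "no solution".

8279

First find gcd(7742, 9487):
9487 = 1·7742 + 1745
7742 = 4·1745 + 762
1745 = 2·762 + 221
762 = 3·221 + 99
221 = 2·99 + 23
99 = 4·23 + 7
23 = 3·7 + 2
7 = 3·2 + 1
2 = 2·1 + 0
gcd = 1, so a unique solution mod 9487 exists.
Back-substitute for the Bézout coefficients:
1 = 7 − 3·2
1 = −3·23 + 10·7
1 = 10·99 − 43·23
1 = −43·221 + 96·99
1 = 96·762 − 331·221
1 = −331·1745 + 758·762
1 = 758·7742 − 3363·1745
1 = −3363·9487 + 4121·7742
So 7742·(4121) ≡ 1 (mod 9487), giving 7742⁻¹ ≡ 4121.
x ≡ 7742⁻¹·1846 ≡ 4121·1846 ≡ 8279 (mod 9487).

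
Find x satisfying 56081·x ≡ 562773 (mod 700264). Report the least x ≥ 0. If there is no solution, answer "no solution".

First find gcd(56081, 700264):
700264 = 12·56081 + 27292
56081 = 2·27292 + 1497
27292 = 18·1497 + 346
1497 = 4·346 + 113
346 = 3·113 + 7
113 = 16·7 + 1
7 = 7·1 + 0
gcd = 1, so a unique solution mod 700264 exists.
Back-substitute for the Bézout coefficients:
1 = 113 − 16·7
1 = −16·346 + 49·113
1 = 49·1497 − 212·346
1 = −212·27292 + 3865·1497
1 = 3865·56081 − 7942·27292
1 = −7942·700264 + 99169·56081
So 56081·(99169) ≡ 1 (mod 700264), giving 56081⁻¹ ≡ 99169.
x ≡ 56081⁻¹·562773 ≡ 99169·562773 ≡ 695629 (mod 700264).

695629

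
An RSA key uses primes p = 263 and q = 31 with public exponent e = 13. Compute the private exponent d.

4837

φ(n) = (p−1)(q−1) = 262·30 = 7860.
Need d with 13·d ≡ 1 (mod 7860). Apply the extended Euclidean algorithm:
7860 = 604·13 + 8
13 = 1·8 + 5
8 = 1·5 + 3
5 = 1·3 + 2
3 = 1·2 + 1
2 = 2·1 + 0
Back-substitute:
1 = 3 − 2
1 = −5 + 2·3
1 = 2·8 − 3·5
1 = −3·13 + 5·8
1 = 5·7860 − 3023·13
So 13·(-3023) ≡ 1 (mod 7860), hence d ≡ -3023 ≡ 4837 (mod 7860).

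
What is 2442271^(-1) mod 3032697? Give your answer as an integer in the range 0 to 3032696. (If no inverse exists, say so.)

Run Euclid on (3032697, 2442271):
3032697 = 1*2442271 + 590426
2442271 = 4*590426 + 80567
590426 = 7*80567 + 26457
80567 = 3*26457 + 1196
26457 = 22*1196 + 145
1196 = 8*145 + 36
145 = 4*36 + 1
36 = 36*1 + 0
Since gcd(2442271, 3032697) = 1, back-substitute to write 1 as a combination:
1 = 145 − 4·36
1 = −4·1196 + 33·145
1 = 33·26457 − 730·1196
1 = −730·80567 + 2223·26457
1 = 2223·590426 − 16291·80567
1 = −16291·2442271 + 67387·590426
1 = 67387·3032697 − 83678·2442271
Hence 2442271⁻¹ ≡ -83678 ≡ 2949019 (mod 3032697).

2949019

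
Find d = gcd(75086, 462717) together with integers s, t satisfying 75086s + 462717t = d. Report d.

1

Euclidean algorithm:
462717 = 6×75086 + 12201
75086 = 6×12201 + 1880
12201 = 6×1880 + 921
1880 = 2×921 + 38
921 = 24×38 + 9
38 = 4×9 + 2
9 = 4×2 + 1
2 = 2×1 + 0
gcd(75086, 462717) = 1.
Express as a combination:
1 = 9 − 4·2
1 = −4·38 + 17·9
1 = 17·921 − 412·38
1 = −412·1880 + 841·921
1 = 841·12201 − 5458·1880
1 = −5458·75086 + 33589·12201
1 = 33589·462717 − 206992·75086
So 1 = (33589)·462717 + (-206992)·75086.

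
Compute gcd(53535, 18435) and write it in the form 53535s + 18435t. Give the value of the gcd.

15

Apply Euclid's algorithm to 53535 and 18435:
53535 = 2×18435 + 16665
18435 = 1×16665 + 1770
16665 = 9×1770 + 735
1770 = 2×735 + 300
735 = 2×300 + 135
300 = 2×135 + 30
135 = 4×30 + 15
30 = 2×15 + 0
gcd(53535, 18435) = 15.
Working backward:
15 = 135 − 4·30
15 = −4·300 + 9·135
15 = 9·735 − 22·300
15 = −22·1770 + 53·735
15 = 53·16665 − 499·1770
15 = −499·18435 + 552·16665
15 = 552·53535 − 1603·18435
So 15 = (552)·53535 + (-1603)·18435.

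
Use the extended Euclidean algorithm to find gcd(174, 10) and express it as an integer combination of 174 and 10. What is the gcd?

2

Euclidean algorithm:
174 = 17·10 + 4
10 = 2·4 + 2
4 = 2·2 + 0
gcd(174, 10) = 2.
Express as a combination:
2 = 10 − 2·4
2 = −2·174 + 35·10
So 2 = (-2)·174 + (35)·10.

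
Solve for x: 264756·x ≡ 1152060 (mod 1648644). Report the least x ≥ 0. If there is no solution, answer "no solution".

36090

First find gcd(264756, 1648644):
1648644 = 6×264756 + 60108
264756 = 4×60108 + 24324
60108 = 2×24324 + 11460
24324 = 2×11460 + 1404
11460 = 8×1404 + 228
1404 = 6×228 + 36
228 = 6×36 + 12
36 = 3×12 + 0
gcd = 12 and 12 | 1152060, so solutions exist. Divide through by 12: 22063x ≡ 96005 (mod 137387).
Now find 22063⁻¹ mod 137387:
137387 = 6*22063 + 5009
22063 = 4*5009 + 2027
5009 = 2*2027 + 955
2027 = 2*955 + 117
955 = 8*117 + 19
117 = 6*19 + 3
19 = 6*3 + 1
3 = 3*1 + 0
Back-substitute:
1 = 19 − 6·3
1 = −6·117 + 37·19
1 = 37·955 − 302·117
1 = −302·2027 + 641·955
1 = 641·5009 − 1584·2027
1 = −1584·22063 + 6977·5009
1 = 6977·137387 − 43446·22063
So 22063·(-43446) ≡ 1 (mod 137387), i.e. 22063⁻¹ ≡ 93941.
Then x ≡ 93941·96005 ≡ 36090 (mod 137387); the smallest non-negative solution is x = 36090.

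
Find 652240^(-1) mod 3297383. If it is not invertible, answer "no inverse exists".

2750143

Extended Euclidean algorithm:
3297383 = 5·652240 + 36183
652240 = 18·36183 + 946
36183 = 38·946 + 235
946 = 4·235 + 6
235 = 39·6 + 1
6 = 6·1 + 0
Since gcd(652240, 3297383) = 1, back-substitute to write 1 as a combination:
1 = 235 − 39·6
1 = −39·946 + 157·235
1 = 157·36183 − 6005·946
1 = −6005·652240 + 108247·36183
1 = 108247·3297383 − 547240·652240
Thus 652240·(-547240) ≡ 1 (mod 3297383); reducing, -547240 mod 3297383 = 2750143.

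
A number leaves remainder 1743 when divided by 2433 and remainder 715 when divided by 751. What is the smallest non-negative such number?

678117

Write x = 1743 + 2433·k. Then 2433·k ≡ 715 − 1743 ≡ 474 (mod 751).
Need 2433⁻¹ mod 751. Extended Euclid on (751, 180):
751 = 4·180 + 31
180 = 5·31 + 25
31 = 1·25 + 6
25 = 4·6 + 1
6 = 6·1 + 0
Back-substitute:
1 = 25 − 4·6
1 = −4·31 + 5·25
1 = 5·180 − 29·31
1 = −29·751 + 121·180
2433⁻¹ ≡ 121 (mod 751), so k ≡ 121·474 ≡ 278 (mod 751).
x = 1743 + 2433·278 = 678117.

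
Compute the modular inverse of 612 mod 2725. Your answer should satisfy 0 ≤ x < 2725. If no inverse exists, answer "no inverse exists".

gcd(2725, 612) by repeated division:
2725 = 4*612 + 277
612 = 2*277 + 58
277 = 4*58 + 45
58 = 1*45 + 13
45 = 3*13 + 6
13 = 2*6 + 1
6 = 6*1 + 0
Since gcd(612, 2725) = 1, back-substitute to write 1 as a combination:
1 = 13 − 2·6
1 = −2·45 + 7·13
1 = 7·58 − 9·45
1 = −9·277 + 43·58
1 = 43·612 − 95·277
1 = −95·2725 + 423·612
So 612·423 ≡ 1 (mod 2725).

423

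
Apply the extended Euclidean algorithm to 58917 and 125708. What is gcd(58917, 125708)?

1

Euclidean algorithm:
125708 = 2*58917 + 7874
58917 = 7*7874 + 3799
7874 = 2*3799 + 276
3799 = 13*276 + 211
276 = 1*211 + 65
211 = 3*65 + 16
65 = 4*16 + 1
16 = 16*1 + 0
gcd(58917, 125708) = 1.
Working backward:
1 = 65 − 4·16
1 = −4·211 + 13·65
1 = 13·276 − 17·211
1 = −17·3799 + 234·276
1 = 234·7874 − 485·3799
1 = −485·58917 + 3629·7874
1 = 3629·125708 − 7743·58917
So 1 = (3629)·125708 + (-7743)·58917.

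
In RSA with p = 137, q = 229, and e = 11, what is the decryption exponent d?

φ(n) = (p−1)(q−1) = 136·228 = 31008.
Need d with 11·d ≡ 1 (mod 31008). Apply the extended Euclidean algorithm:
31008 = 2818×11 + 10
11 = 1×10 + 1
10 = 10×1 + 0
Back-substitute:
1 = 11 − 10
1 = −31008 + 2819·11
So 11·2819 ≡ 1 (mod 31008), hence d = 2819.

2819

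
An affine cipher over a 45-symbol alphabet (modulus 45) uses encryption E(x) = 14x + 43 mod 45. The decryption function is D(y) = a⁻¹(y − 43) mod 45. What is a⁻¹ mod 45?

29

Apply the Euclidean algorithm to 45 and 14:
45 = 3×14 + 3
14 = 4×3 + 2
3 = 1×2 + 1
2 = 2×1 + 0
gcd = 1, so the inverse exists. Back-substitute:
1 = 3 − 2
1 = −14 + 5·3
1 = 5·45 − 16·14
Thus 14·(-16) ≡ 1 (mod 45); reducing, -16 mod 45 = 29.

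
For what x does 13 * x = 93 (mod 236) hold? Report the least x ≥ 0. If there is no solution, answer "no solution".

First find gcd(13, 236):
236 = 18*13 + 2
13 = 6*2 + 1
2 = 2*1 + 0
gcd = 1, so a unique solution mod 236 exists.
Back-substitute for the Bézout coefficients:
1 = 13 − 6·2
1 = −6·236 + 109·13
So 13·(109) ≡ 1 (mod 236), giving 13⁻¹ ≡ 109.
x ≡ 13⁻¹·93 ≡ 109·93 ≡ 225 (mod 236).

225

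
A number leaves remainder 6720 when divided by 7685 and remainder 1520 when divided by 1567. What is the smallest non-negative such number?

Write x = 6720 + 7685·k. Then 7685·k ≡ 1520 − 6720 ≡ 1068 (mod 1567).
Need 7685⁻¹ mod 1567. Extended Euclid on (1567, 1417):
1567 = 1*1417 + 150
1417 = 9*150 + 67
150 = 2*67 + 16
67 = 4*16 + 3
16 = 5*3 + 1
3 = 3*1 + 0
Back-substitute:
1 = 16 − 5·3
1 = −5·67 + 21·16
1 = 21·150 − 47·67
1 = −47·1417 + 444·150
1 = 444·1567 − 491·1417
7685⁻¹ ≡ 1076 (mod 1567), so k ≡ 1076·1068 ≡ 557 (mod 1567).
x = 6720 + 7685·557 = 4287265.

4287265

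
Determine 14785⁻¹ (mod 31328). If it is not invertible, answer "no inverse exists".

Apply the Euclidean algorithm to 31328 and 14785:
31328 = 2×14785 + 1758
14785 = 8×1758 + 721
1758 = 2×721 + 316
721 = 2×316 + 89
316 = 3×89 + 49
89 = 1×49 + 40
49 = 1×40 + 9
40 = 4×9 + 4
9 = 2×4 + 1
4 = 4×1 + 0
Since gcd(14785, 31328) = 1, back-substitute to write 1 as a combination:
1 = 9 − 2·4
1 = −2·40 + 9·9
1 = 9·49 − 11·40
1 = −11·89 + 20·49
1 = 20·316 − 71·89
1 = −71·721 + 162·316
1 = 162·1758 − 395·721
1 = −395·14785 + 3322·1758
1 = 3322·31328 − 7039·14785
Hence 14785⁻¹ ≡ -7039 ≡ 24289 (mod 31328).

24289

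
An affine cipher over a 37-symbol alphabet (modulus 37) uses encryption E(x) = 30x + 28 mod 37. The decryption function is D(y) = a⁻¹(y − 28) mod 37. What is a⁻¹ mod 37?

21

Extended Euclidean algorithm:
37 = 1*30 + 7
30 = 4*7 + 2
7 = 3*2 + 1
2 = 2*1 + 0
The gcd is 1. Working backward:
1 = 7 − 3·2
1 = −3·30 + 13·7
1 = 13·37 − 16·30
So 30·(-16) ≡ 1 (mod 37), and -16 ≡ 21 (mod 37).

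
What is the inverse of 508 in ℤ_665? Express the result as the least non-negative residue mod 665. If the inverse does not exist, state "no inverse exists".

Run Euclid on (665, 508):
665 = 1·508 + 157
508 = 3·157 + 37
157 = 4·37 + 9
37 = 4·9 + 1
9 = 9·1 + 0
The gcd is 1. Working backward:
1 = 37 − 4·9
1 = −4·157 + 17·37
1 = 17·508 − 55·157
1 = −55·665 + 72·508
So 508·72 ≡ 1 (mod 665).

72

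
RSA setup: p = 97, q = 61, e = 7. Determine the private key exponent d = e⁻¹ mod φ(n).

φ(n) = (p−1)(q−1) = 96·60 = 5760.
Need d with 7·d ≡ 1 (mod 5760). Apply the extended Euclidean algorithm:
5760 = 822·7 + 6
7 = 1·6 + 1
6 = 6·1 + 0
Back-substitute:
1 = 7 − 6
1 = −5760 + 823·7
So 7·823 ≡ 1 (mod 5760), hence d = 823.

823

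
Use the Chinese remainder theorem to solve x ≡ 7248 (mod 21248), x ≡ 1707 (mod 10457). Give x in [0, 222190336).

197231184

Write x = 7248 + 21248·k. Then 21248·k ≡ 1707 − 7248 ≡ 4916 (mod 10457).
Need 21248⁻¹ mod 10457. Extended Euclid on (10457, 334):
10457 = 31·334 + 103
334 = 3·103 + 25
103 = 4·25 + 3
25 = 8·3 + 1
3 = 3·1 + 0
Back-substitute:
1 = 25 − 8·3
1 = −8·103 + 33·25
1 = 33·334 − 107·103
1 = −107·10457 + 3350·334
21248⁻¹ ≡ 3350 (mod 10457), so k ≡ 3350·4916 ≡ 9282 (mod 10457).
x = 7248 + 21248·9282 = 197231184.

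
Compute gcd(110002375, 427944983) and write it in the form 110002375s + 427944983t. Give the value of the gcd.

Repeated division:
427944983 = 3·110002375 + 97937858
110002375 = 1·97937858 + 12064517
97937858 = 8·12064517 + 1421722
12064517 = 8·1421722 + 690741
1421722 = 2·690741 + 40240
690741 = 17·40240 + 6661
40240 = 6·6661 + 274
6661 = 24·274 + 85
274 = 3·85 + 19
85 = 4·19 + 9
19 = 2·9 + 1
9 = 9·1 + 0
gcd(110002375, 427944983) = 1.
Back-substituting:
1 = 19 − 2·9
1 = −2·85 + 9·19
1 = 9·274 − 29·85
1 = −29·6661 + 705·274
1 = 705·40240 − 4259·6661
1 = −4259·690741 + 73108·40240
1 = 73108·1421722 − 150475·690741
1 = −150475·12064517 + 1276908·1421722
1 = 1276908·97937858 − 10365739·12064517
1 = −10365739·110002375 + 11642647·97937858
1 = 11642647·427944983 − 45293680·110002375
So 1 = (11642647)·427944983 + (-45293680)·110002375.

1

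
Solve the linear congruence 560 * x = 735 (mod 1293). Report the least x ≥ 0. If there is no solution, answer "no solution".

567

First find gcd(560, 1293):
1293 = 2·560 + 173
560 = 3·173 + 41
173 = 4·41 + 9
41 = 4·9 + 5
9 = 1·5 + 4
5 = 1·4 + 1
4 = 4·1 + 0
gcd = 1, so a unique solution mod 1293 exists.
Back-substitute for the Bézout coefficients:
1 = 5 − 4
1 = −9 + 2·5
1 = 2·41 − 9·9
1 = −9·173 + 38·41
1 = 38·560 − 123·173
1 = −123·1293 + 284·560
So 560·(284) ≡ 1 (mod 1293), giving 560⁻¹ ≡ 284.
x ≡ 560⁻¹·735 ≡ 284·735 ≡ 567 (mod 1293).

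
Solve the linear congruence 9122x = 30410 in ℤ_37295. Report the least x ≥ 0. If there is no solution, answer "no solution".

8630

First find gcd(9122, 37295):
37295 = 4·9122 + 807
9122 = 11·807 + 245
807 = 3·245 + 72
245 = 3·72 + 29
72 = 2·29 + 14
29 = 2·14 + 1
14 = 14·1 + 0
gcd = 1, so a unique solution mod 37295 exists.
Back-substitute for the Bézout coefficients:
1 = 29 − 2·14
1 = −2·72 + 5·29
1 = 5·245 − 17·72
1 = −17·807 + 56·245
1 = 56·9122 − 633·807
1 = −633·37295 + 2588·9122
So 9122·(2588) ≡ 1 (mod 37295), giving 9122⁻¹ ≡ 2588.
x ≡ 9122⁻¹·30410 ≡ 2588·30410 ≡ 8630 (mod 37295).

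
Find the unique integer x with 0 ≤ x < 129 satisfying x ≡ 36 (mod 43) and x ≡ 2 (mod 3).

122

Write x = 36 + 43·k. Then 43·k ≡ 2 − 36 ≡ 2 (mod 3).
Need 43⁻¹ mod 3. Extended Euclid on (3, 1):
3 = 3*1 + 0
43⁻¹ ≡ 1 (mod 3), so k ≡ 1·2 ≡ 2 (mod 3).
x = 36 + 43·2 = 122.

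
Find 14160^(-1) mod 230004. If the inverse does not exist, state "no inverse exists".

Compute gcd(14160, 230004):
230004 = 16·14160 + 3444
14160 = 4·3444 + 384
3444 = 8·384 + 372
384 = 1·372 + 12
372 = 31·12 + 0
Since gcd = 12 > 1, 14160 is not a unit mod 230004.

no inverse exists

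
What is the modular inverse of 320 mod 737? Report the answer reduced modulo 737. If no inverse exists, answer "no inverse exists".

Apply the Euclidean algorithm to 737 and 320:
737 = 2·320 + 97
320 = 3·97 + 29
97 = 3·29 + 10
29 = 2·10 + 9
10 = 1·9 + 1
9 = 9·1 + 0
Since gcd(320, 737) = 1, back-substitute to write 1 as a combination:
1 = 10 − 9
1 = −29 + 3·10
1 = 3·97 − 10·29
1 = −10·320 + 33·97
1 = 33·737 − 76·320
Thus 320·(-76) ≡ 1 (mod 737); reducing, -76 mod 737 = 661.

661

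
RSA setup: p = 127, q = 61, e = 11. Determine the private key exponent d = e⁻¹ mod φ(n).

φ(n) = (p−1)(q−1) = 126·60 = 7560.
Need d with 11·d ≡ 1 (mod 7560). Apply the extended Euclidean algorithm:
7560 = 687·11 + 3
11 = 3·3 + 2
3 = 1·2 + 1
2 = 2·1 + 0
Back-substitute:
1 = 3 − 2
1 = −11 + 4·3
1 = 4·7560 − 2749·11
So 11·(-2749) ≡ 1 (mod 7560), hence d ≡ -2749 ≡ 4811 (mod 7560).

4811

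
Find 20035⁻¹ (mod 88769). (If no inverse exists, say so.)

Extended Euclidean algorithm:
88769 = 4*20035 + 8629
20035 = 2*8629 + 2777
8629 = 3*2777 + 298
2777 = 9*298 + 95
298 = 3*95 + 13
95 = 7*13 + 4
13 = 3*4 + 1
4 = 4*1 + 0
gcd = 1, so the inverse exists. Back-substitute:
1 = 13 − 3·4
1 = −3·95 + 22·13
1 = 22·298 − 69·95
1 = −69·2777 + 643·298
1 = 643·8629 − 1998·2777
1 = −1998·20035 + 4639·8629
1 = 4639·88769 − 20554·20035
So 20035·(-20554) ≡ 1 (mod 88769), and -20554 ≡ 68215 (mod 88769).

68215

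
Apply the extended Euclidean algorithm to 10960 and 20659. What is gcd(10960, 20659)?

1

Apply Euclid's algorithm to 20659 and 10960:
20659 = 1·10960 + 9699
10960 = 1·9699 + 1261
9699 = 7·1261 + 872
1261 = 1·872 + 389
872 = 2·389 + 94
389 = 4·94 + 13
94 = 7·13 + 3
13 = 4·3 + 1
3 = 3·1 + 0
gcd(10960, 20659) = 1.
Express as a combination:
1 = 13 − 4·3
1 = −4·94 + 29·13
1 = 29·389 − 120·94
1 = −120·872 + 269·389
1 = 269·1261 − 389·872
1 = −389·9699 + 2992·1261
1 = 2992·10960 − 3381·9699
1 = −3381·20659 + 6373·10960
So 1 = (-3381)·20659 + (6373)·10960.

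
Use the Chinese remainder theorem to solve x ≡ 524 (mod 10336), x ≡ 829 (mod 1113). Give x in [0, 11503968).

Write x = 524 + 10336·k. Then 10336·k ≡ 829 − 524 ≡ 305 (mod 1113).
Need 10336⁻¹ mod 1113. Extended Euclid on (1113, 319):
1113 = 3×319 + 156
319 = 2×156 + 7
156 = 22×7 + 2
7 = 3×2 + 1
2 = 2×1 + 0
Back-substitute:
1 = 7 − 3·2
1 = −3·156 + 67·7
1 = 67·319 − 137·156
1 = −137·1113 + 478·319
10336⁻¹ ≡ 478 (mod 1113), so k ≡ 478·305 ≡ 1100 (mod 1113).
x = 524 + 10336·1100 = 11370124.

11370124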